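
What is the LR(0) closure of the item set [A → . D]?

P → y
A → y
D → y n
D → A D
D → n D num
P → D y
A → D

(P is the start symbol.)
To compute CLOSURE, for each item [A → α.Bβ] where B is a non-terminal, add [B → .γ] for all productions B → γ; repeat for the newly added items until nothing changes.

Start with: [A → . D]
  [A → . D] has the dot before D: add [D → . y n], [D → . A D], [D → . n D num]
  [D → . A D] has the dot before A: add [A → . y]
No further items can be added.

CLOSURE = { [A → . D], [A → . y], [D → . A D], [D → . n D num], [D → . y n] }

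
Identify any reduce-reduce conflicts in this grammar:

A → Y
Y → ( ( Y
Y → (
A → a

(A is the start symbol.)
No reduce-reduce conflicts

Augment with A' → A and build the canonical LR(0) collection (I0 = CLOSURE({[A' → . A]}), then GOTO on every symbol after a dot until no new states appear). It has 7 states:
  I0: { [A → . Y], [A → . a], [A' → . A], [Y → . ( ( Y], [Y → . (] }  — shift
  I1: { [Y → ( . ( Y], [Y → ( .] }  — shift, reduce
  I2: { [A' → A .] }  — accept
  I3: { [A → Y .] }  — reduce
  I4: { [A → a .] }  — reduce
  I5: { [Y → ( ( . Y], [Y → . ( ( Y], [Y → . (] }  — shift
  I6: { [Y → ( ( Y .] }  — reduce

No state contains more than one complete item.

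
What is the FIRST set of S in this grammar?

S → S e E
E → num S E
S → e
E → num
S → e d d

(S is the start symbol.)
{ 'e' }

From S → S e E:
  - S is the symbol being defined: contributes nothing new
    S is not nullable, so stop
From S → e:
  - e is a terminal: add 'e' and stop
From S → e d d:
  - e is a terminal: add 'e' and stop

Collecting: FIRST(S) = { 'e' }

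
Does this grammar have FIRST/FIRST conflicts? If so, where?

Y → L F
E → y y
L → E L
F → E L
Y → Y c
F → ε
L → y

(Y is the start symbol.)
Yes. Y → L F / Y → Y c on { 'y' }; L → E L / L → y on { 'y' }

FIRST sets of the non-terminals at (or reachable through a nullable prefix from) the front of some alternative:
  FIRST(L) = { 'y' }
  FIRST(Y) = { 'y' }
  FIRST(E) = { 'y' }

Productions for Y:
  Y → L F: FIRST = { 'y' }
  Y → Y c: FIRST = { 'y' }
Productions for L:
  L → E L: FIRST = { 'y' }
  L → y: FIRST = { 'y' }
Productions for F:
  F → E L: FIRST = { 'y' }
  F → ε: FIRST = { ε }
E has only one production, so no FIRST/FIRST conflict is possible there.

Conflict for Y: Y → L F and Y → Y c
  Overlap: { 'y' }
Conflict for L: L → E L and L → y
  Overlap: { 'y' }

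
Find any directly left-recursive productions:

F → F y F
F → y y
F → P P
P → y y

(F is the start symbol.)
Direct left recursion occurs when N → N α for some non-terminal N (the right-hand side begins with the left-hand side itself).

F → F y F: LEFT RECURSIVE (starts with F)
F → y y: starts with y
F → P P: starts with P
P → y y: starts with y

The grammar has direct left recursion on: F.

Answer: Yes, F is left-recursive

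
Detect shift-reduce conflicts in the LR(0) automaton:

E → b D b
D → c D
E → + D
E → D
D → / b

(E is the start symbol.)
No shift-reduce conflicts

Augment with E' → E and build the canonical LR(0) collection (I0 = CLOSURE({[E' → . E]}), then GOTO on every symbol after a dot until no new states appear). It has 12 states:
  I0: { [D → . / b], [D → . c D], [E → . + D], [E → . D], [E → . b D b], [E' → . E] }  — shift
  I1: { [D → . / b], [D → . c D], [E → + . D] }  — shift
  I2: { [D → / . b] }  — shift
  I3: { [E → D .] }  — reduce
  I4: { [E' → E .] }  — accept
  I5: { [D → . / b], [D → . c D], [E → b . D b] }  — shift
  I6: { [D → . / b], [D → . c D], [D → c . D] }  — shift
  I7: { [D → c D .] }  — reduce
  I8: { [E → b D . b] }  — shift
  I9: { [E → b D b .] }  — reduce
  I10: { [D → / b .] }  — reduce
  I11: { [E → + D .] }  — reduce

No state contains both a complete item and a shift item.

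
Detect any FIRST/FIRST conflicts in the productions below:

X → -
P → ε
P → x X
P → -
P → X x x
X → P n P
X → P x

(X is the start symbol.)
Yes. X → '-' / X → P n P on { '-' }; X → '-' / X → P x on { '-' }; X → P n P / X → P x on { '-', 'n', 'x' }; P → x X / P → X x x on { 'x' }; P → '-' / P → X x x on { '-' }

FIRST sets of the non-terminals at (or reachable through a nullable prefix from) the front of some alternative:
  FIRST(P) = { '-', 'n', 'x', ε }
  FIRST(X) = { '-', 'n', 'x' }

Productions for X:
  X → -: FIRST = { '-' }
  X → P n P: FIRST = { '-', 'n', 'x' }
  X → P x: FIRST = { '-', 'n', 'x' }
Productions for P:
  P → ε: FIRST = { ε }
  P → x X: FIRST = { 'x' }
  P → -: FIRST = { '-' }
  P → X x x: FIRST = { '-', 'n', 'x' }

Conflict for X: X → - and X → P n P
  Overlap: { '-' }
Conflict for X: X → - and X → P x
  Overlap: { '-' }
Conflict for X: X → P n P and X → P x
  Overlap: { '-', 'n', 'x' }
Conflict for P: P → x X and P → X x x
  Overlap: { 'x' }
Conflict for P: P → - and P → X x x
  Overlap: { '-' }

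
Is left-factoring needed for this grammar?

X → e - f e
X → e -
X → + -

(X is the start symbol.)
Left-factoring is needed when two productions for the same non-terminal
share a common prefix on the right-hand side.

Productions for X:
  X → e - f e
  X → e -
  X → + -

Found common prefix 'e -' in productions for X

Answer: Yes, X has productions with common prefix 'e -'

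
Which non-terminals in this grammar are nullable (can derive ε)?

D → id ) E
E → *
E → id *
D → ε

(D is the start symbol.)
{ 'D' }

A non-terminal is nullable if it can derive ε (the empty string): either it has an ε-production, or it has a production whose right-hand side consists entirely of nullable non-terminals.

ε-productions: D → ε
So D is immediately nullable.
No further non-terminal can be added: every production for the remaining non-terminals contains a terminal or a non-nullable non-terminal.
Nullable = { 'D' }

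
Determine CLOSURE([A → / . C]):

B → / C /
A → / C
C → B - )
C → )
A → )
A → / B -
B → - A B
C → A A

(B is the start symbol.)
Start with: [A → / . C]
  [A → / . C] has the dot before C: add [C → . B - )], [C → . )], [C → . A A]
  [C → . B - )] has the dot before B: add [B → . / C /], [B → . - A B]
  [C → . A A] has the dot before A: add [A → . / C], [A → . )], [A → . / B -]
No further items can be added.

CLOSURE = { [A → . )], [A → . / B -], [A → . / C], [A → / . C], [B → . - A B], [B → . / C /], [C → . )], [C → . A A], [C → . B - )] }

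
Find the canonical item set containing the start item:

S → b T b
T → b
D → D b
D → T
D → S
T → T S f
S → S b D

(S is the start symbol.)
First, augment the grammar with S' → S
I₀ = CLOSURE({ [S' → . S] }):
  [S' → . S] has the dot before S: add [S → . b T b], [S → . S b D]
No further items can be added.

I₀ = { [S → . S b D], [S → . b T b], [S' → . S] }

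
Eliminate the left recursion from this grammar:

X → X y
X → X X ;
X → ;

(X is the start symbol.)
X → ; X'
X' → y X'
X' → X ; X'
X' → ε

X is directly left-recursive. The standard transformation for
  A → A α₁ | ... | A α_m | β₁ | ... | β_n
is
  A  → β₁ A' | ... | β_n A'
  A' → α₁ A' | ... | α_m A' | ε

X → ; becomes X → ; X'
X → X y becomes X' → y X'
X → X X ; becomes X' → X ; X'
Add X' → ε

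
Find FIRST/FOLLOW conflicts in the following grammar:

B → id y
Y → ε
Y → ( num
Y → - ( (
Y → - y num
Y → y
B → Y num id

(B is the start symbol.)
Nullable non-terminals: Y.

Y: nullable alternative(s) Y → ε; FOLLOW(Y) = { 'num' }
  Y → ε: FIRST \ {ε} = { } — this is the only nullable alternative, skip
  Y → ( num: FIRST \ {ε} = { '(' } — disjoint from FOLLOW(Y)
  Y → - ( (: FIRST \ {ε} = { '-' } — disjoint from FOLLOW(Y)
  Y → - y num: FIRST \ {ε} = { '-' } — disjoint from FOLLOW(Y)
  Y → y: FIRST \ {ε} = { 'y' } — disjoint from FOLLOW(Y)

B has no nullable alternative, so no FIRST/FOLLOW check is needed there.

No FIRST/FOLLOW conflicts found.

Answer: No FIRST/FOLLOW conflicts.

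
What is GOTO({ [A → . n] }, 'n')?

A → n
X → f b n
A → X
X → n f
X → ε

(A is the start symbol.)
GOTO(I, 'n') = CLOSURE({ [A → αX.β] : [A → α.Xβ] ∈ I, X = 'n' })

Items with dot before 'n', with the dot advanced:
  [A → . n] → [A → n .]
Closure adds nothing (no advanced item has the dot before a non-terminal).

GOTO = { [A → n .] }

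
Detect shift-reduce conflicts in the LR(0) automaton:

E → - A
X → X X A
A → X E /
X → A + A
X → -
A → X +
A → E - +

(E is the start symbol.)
A shift-reduce conflict occurs when an LR(0) state has both:
  - a complete (reduce) item [A → α .] (dot at the end), and
  - a shift item [B → β . c γ] (dot before a terminal).

Augment with E' → E and build the canonical LR(0) collection (I0 = CLOSURE({[E' → . E]}), then GOTO on every symbol after a dot until no new states appear). It has 17 states:
  I0: { [E → . - A], [E' → . E] }  — shift
  I1: { [A → . E - +], [A → . X +], [A → . X E /], [E → - . A], [E → . - A], [X → . -], [X → . A + A], [X → . X X A] }  — shift
  I2: { [E' → E .] }  — accept
  I3: { [A → . E - +], [A → . X +], [A → . X E /], [E → - . A], [E → . - A], [X → - .], [X → . -], [X → . A + A], [X → . X X A] }  — shift, reduce
  I4: { [E → - A .], [X → A . + A] }  — shift, reduce
  I5: { [A → E . - +] }  — shift
  I6: { [A → . E - +], [A → . X +], [A → . X E /], [A → X . +], [A → X . E /], [E → . - A], [X → . -], [X → . A + A], [X → . X X A], [X → X . X A] }  — shift
  I7: { [A → X + .] }  — reduce
  I8: { [X → A . + A] }  — shift
  I9: { [A → E . - +], [A → X E . /] }  — shift
  I10: { [A → . E - +], [A → . X +], [A → . X E /], [A → X . +], [A → X . E /], [E → . - A], [X → . -], [X → . A + A], [X → . X X A], [X → X . X A], [X → X X . A] }  — shift
  I11: { [X → A . + A], [X → X X A .] }  — shift, reduce
  I12: { [A → . E - +], [A → . X +], [A → . X E /], [E → . - A], [X → . -], [X → . A + A], [X → . X X A], [X → A + . A] }  — shift
  I13: { [X → A + A .], [X → A . + A] }  — shift, reduce
  I14: { [A → E - . +] }  — shift
  I15: { [A → X E / .] }  — reduce
  I16: { [A → E - + .] }  — reduce

I3 contains reduce item [X → - .] and shift items [E → . - A], [X → . -] — shift-reduce conflict.
I4 contains reduce item [E → - A .] and shift item [X → A . + A] — shift-reduce conflict.
I11 contains reduce item [X → X X A .] and shift item [X → A . + A] — shift-reduce conflict.
I13 contains reduce item [X → A + A .] and shift item [X → A . + A] — shift-reduce conflict.

Answer: Yes — I3: [X → - .] vs [E → . - A]; I4: [E → - A .] vs [X → A . + A]; I11: [X → X X A .] vs [X → A . + A]; I13: [X → A + A .] vs [X → A . + A]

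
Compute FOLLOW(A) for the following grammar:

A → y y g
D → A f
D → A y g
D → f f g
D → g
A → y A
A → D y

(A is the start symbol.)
{ $, 'f', 'y' }

A is the start symbol, so $ ∈ FOLLOW(A).
In D → A f: A is followed by f, add FIRST(f) \ {ε} = { 'f' }
In D → A y g: A is followed by y g, add FIRST(y g) \ {ε} = { 'y' }
In A → y A: A is at the end; this adds FOLLOW(A) to itself — nothing new

Taking the union: FOLLOW(A) = { $, 'f', 'y' }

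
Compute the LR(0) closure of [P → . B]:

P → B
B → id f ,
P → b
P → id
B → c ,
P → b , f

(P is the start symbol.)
{ [B → . c ,], [B → . id f ,], [P → . B] }

To compute CLOSURE, for each item [A → α.Bβ] where B is a non-terminal, add [B → .γ] for all productions B → γ; repeat for the newly added items until nothing changes.

Start with: [P → . B]
  [P → . B] has the dot before B: add [B → . id f ,], [B → . c ,]
No further items can be added.

CLOSURE = { [B → . c ,], [B → . id f ,], [P → . B] }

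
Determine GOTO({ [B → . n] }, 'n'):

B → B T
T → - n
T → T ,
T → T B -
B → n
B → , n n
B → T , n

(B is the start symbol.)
GOTO(I, 'n') = CLOSURE({ [A → αX.β] : [A → α.Xβ] ∈ I, X = 'n' })

Items with dot before 'n', with the dot advanced:
  [B → . n] → [B → n .]
Closure adds nothing (no advanced item has the dot before a non-terminal).

GOTO = { [B → n .] }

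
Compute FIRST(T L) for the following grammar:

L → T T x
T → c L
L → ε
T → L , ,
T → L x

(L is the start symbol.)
FIRST sets of the non-terminals involved (from the grammar, by fixed-point iteration):
  FIRST(T) = { ',', 'c', 'x' }

To compute FIRST(T L), process the symbols left to right:
Symbol T is a non-terminal. Add FIRST(T) \ {ε} = { ',', 'c', 'x' }
T is not nullable (ε ∉ FIRST(T)), so stop here.
FIRST(T L) = { ',', 'c', 'x' }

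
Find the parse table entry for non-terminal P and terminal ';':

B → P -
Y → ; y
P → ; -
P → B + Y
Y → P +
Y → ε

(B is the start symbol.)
To find M[P, ';'], we find productions for P where ';' is in the predict set (PREDICT(N → α) = (FIRST(α) \ {ε}) ∪ (FOLLOW(N) if α ⇒* ε)).

Relevant sets:
  FIRST(B) = { ';' }

P → ; -: PREDICT = { ';' }
  ';' is in predict set, so this production goes in M[P, ';']
P → B + Y: PREDICT = { ';' }
  ';' is in predict set, so this production goes in M[P, ';']

M[P, ';'] = P → ; -, P → B + Y  (a multiply-defined cell — the grammar is not LL(1))

Answer: P → ; -, P → B + Y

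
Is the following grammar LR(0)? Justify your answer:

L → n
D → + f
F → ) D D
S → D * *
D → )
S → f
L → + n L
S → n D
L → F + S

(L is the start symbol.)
Augment with L' → L and build the canonical LR(0) collection (I0 = CLOSURE({[L' → . L]}), then GOTO on every symbol after a dot until no new states appear). It has 21 states:
  I0: { [F → . ) D D], [L → . + n L], [L → . F + S], [L → . n], [L' → . L] }  — shift
  I1: { [D → . )], [D → . + f], [F → ) . D D] }  — shift
  I2: { [L → + . n L] }  — shift
  I3: { [L → F . + S] }  — shift
  I4: { [L' → L .] }  — accept
  I5: { [L → n .] }  — reduce
  I6: { [D → . )], [D → . + f], [L → F + . S], [S → . D * *], [S → . f], [S → . n D] }  — shift
  I7: { [D → ) .] }  — reduce
  I8: { [D → + . f] }  — shift
  I9: { [S → D . * *] }  — shift
  I10: { [L → F + S .] }  — reduce
  I11: { [S → f .] }  — reduce
  I12: { [D → . )], [D → . + f], [S → n . D] }  — shift
  I13: { [S → n D .] }  — reduce
  I14: { [S → D * . *] }  — shift
  I15: { [S → D * * .] }  — reduce
  I16: { [D → + f .] }  — reduce
  I17: { [F → . ) D D], [L → + n . L], [L → . + n L], [L → . F + S], [L → . n] }  — shift
  I18: { [L → + n L .] }  — reduce
  I19: { [D → . )], [D → . + f], [F → ) D . D] }  — shift
  I20: { [F → ) D D .] }  — reduce

Every state is either a pure shift/goto state or contains exactly one complete item and nothing to shift — no conflicts. The grammar is LR(0).

Answer: Yes, the grammar is LR(0)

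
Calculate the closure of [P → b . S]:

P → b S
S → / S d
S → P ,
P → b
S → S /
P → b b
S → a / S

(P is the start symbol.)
{ [P → . b S], [P → . b b], [P → . b], [P → b . S], [S → . / S d], [S → . P ,], [S → . S /], [S → . a / S] }

Start with: [P → b . S]
  [P → b . S] has the dot before S: add [S → . / S d], [S → . P ,], [S → . S /], [S → . a / S]
  [S → . P ,] has the dot before P: add [P → . b S], [P → . b], [P → . b b]
No further items can be added.

CLOSURE = { [P → . b S], [P → . b b], [P → . b], [P → b . S], [S → . / S d], [S → . P ,], [S → . S /], [S → . a / S] }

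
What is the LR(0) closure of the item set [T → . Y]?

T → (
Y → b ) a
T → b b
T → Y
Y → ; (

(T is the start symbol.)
{ [T → . Y], [Y → . ; (], [Y → . b ) a] }

Start with: [T → . Y]
  [T → . Y] has the dot before Y: add [Y → . b ) a], [Y → . ; (]
No further items can be added.

CLOSURE = { [T → . Y], [Y → . ; (], [Y → . b ) a] }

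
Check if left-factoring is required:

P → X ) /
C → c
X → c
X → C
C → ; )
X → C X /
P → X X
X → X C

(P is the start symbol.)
Yes, P has productions with common prefix 'X'; X has productions with common prefix 'C'

Left-factoring is needed when two productions for the same non-terminal
share a common prefix on the right-hand side.

Productions for P:
  P → X ) /
  P → X X
Productions for C:
  C → c
  C → ; )
Productions for X:
  X → c
  X → C
  X → C X /
  X → X C

Found common prefix 'X' in productions for P
Found common prefix 'C' in productions for X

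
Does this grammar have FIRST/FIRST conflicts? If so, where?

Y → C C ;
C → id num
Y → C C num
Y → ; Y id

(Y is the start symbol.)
Yes. Y → C C ';' / Y → C C num on { 'id' }

A FIRST/FIRST conflict occurs when two productions N → α and N → β for the same non-terminal have FIRST(α) ∩ FIRST(β) ≠ ∅ (with ε ∈ FIRST of a nullable right-hand side, so two nullable alternatives also conflict).

FIRST sets of the non-terminals at (or reachable through a nullable prefix from) the front of some alternative:
  FIRST(C) = { 'id' }

Productions for Y:
  Y → C C ;: FIRST = { 'id' }
  Y → C C num: FIRST = { 'id' }
  Y → ; Y id: FIRST = { ';' }
C has only one production, so no FIRST/FIRST conflict is possible there.

Conflict for Y: Y → C C ; and Y → C C num
  Overlap: { 'id' }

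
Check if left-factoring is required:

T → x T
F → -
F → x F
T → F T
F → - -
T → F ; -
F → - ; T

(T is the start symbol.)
Left-factoring is needed when two productions for the same non-terminal
share a common prefix on the right-hand side.

Productions for T:
  T → x T
  T → F T
  T → F ; -
Productions for F:
  F → -
  F → x F
  F → - -
  F → - ; T

Found common prefix 'F' in productions for T
Found common prefix '-' in productions for F

Answer: Yes, T has productions with common prefix 'F'; F has productions with common prefix '-'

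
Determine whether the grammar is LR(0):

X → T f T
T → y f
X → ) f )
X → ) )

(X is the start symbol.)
A grammar is LR(0) if no state in the canonical LR(0) collection has:
  - both a shift item (dot before a terminal) and a complete item (shift-reduce conflict), or
  - two or more complete items (reduce-reduce conflict; the accept item [X' → X .] counts as a complete item here).

Augment with X' → X and build the canonical LR(0) collection (I0 = CLOSURE({[X' → . X]}), then GOTO on every symbol after a dot until no new states appear). It has 11 states:
  I0: { [T → . y f], [X → . ) )], [X → . ) f )], [X → . T f T], [X' → . X] }  — shift
  I1: { [X → ) . )], [X → ) . f )] }  — shift
  I2: { [X → T . f T] }  — shift
  I3: { [X' → X .] }  — accept
  I4: { [T → y . f] }  — shift
  I5: { [T → y f .] }  — reduce
  I6: { [T → . y f], [X → T f . T] }  — shift
  I7: { [X → T f T .] }  — reduce
  I8: { [X → ) ) .] }  — reduce
  I9: { [X → ) f . )] }  — shift
  I10: { [X → ) f ) .] }  — reduce

Every state is either a pure shift/goto state or contains exactly one complete item and nothing to shift — no conflicts. The grammar is LR(0).

Answer: Yes, the grammar is LR(0)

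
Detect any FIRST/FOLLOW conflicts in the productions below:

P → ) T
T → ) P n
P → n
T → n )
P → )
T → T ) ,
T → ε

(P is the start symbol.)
Nullable non-terminals: T.
FIRST sets used below: FIRST(T) = { ')', 'n', ε }

T: nullable alternative(s) T → ε; FOLLOW(T) = { $, ')', 'n' }
  T → ) P n: FIRST \ {ε} = { ')' } — overlaps FOLLOW(T) on { ')' }: CONFLICT
  T → n ): FIRST \ {ε} = { 'n' } — overlaps FOLLOW(T) on { 'n' }: CONFLICT
  T → T ) ,: FIRST \ {ε} = { ')', 'n' } — overlaps FOLLOW(T) on { ')', 'n' }: CONFLICT
  T → ε: FIRST \ {ε} = { } — this is the only nullable alternative, skip

P has no nullable alternative, so no FIRST/FOLLOW check is needed there.

So the grammar has 3 FIRST/FOLLOW conflicts (marked CONFLICT above).

Answer: Yes. T → ')' P n with FOLLOW(T) on { ')' }; T → n ')' with FOLLOW(T) on { 'n' }; T → T ')' ',' with FOLLOW(T) on { ')', 'n' }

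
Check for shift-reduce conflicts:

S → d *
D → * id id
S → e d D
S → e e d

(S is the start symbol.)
No shift-reduce conflicts

A shift-reduce conflict occurs when an LR(0) state has both:
  - a complete (reduce) item [A → α .] (dot at the end), and
  - a shift item [B → β . c γ] (dot before a terminal).

Augment with S' → S and build the canonical LR(0) collection (I0 = CLOSURE({[S' → . S]}), then GOTO on every symbol after a dot until no new states appear). It has 12 states:
  I0: { [S → . d *], [S → . e d D], [S → . e e d], [S' → . S] }  — shift
  I1: { [S' → S .] }  — accept
  I2: { [S → d . *] }  — shift
  I3: { [S → e . d D], [S → e . e d] }  — shift
  I4: { [D → . * id id], [S → e d . D] }  — shift
  I5: { [S → e e . d] }  — shift
  I6: { [S → e e d .] }  — reduce
  I7: { [D → * . id id] }  — shift
  I8: { [S → e d D .] }  — reduce
  I9: { [D → * id . id] }  — shift
  I10: { [D → * id id .] }  — reduce
  I11: { [S → d * .] }  — reduce

No state contains both a complete item and a shift item.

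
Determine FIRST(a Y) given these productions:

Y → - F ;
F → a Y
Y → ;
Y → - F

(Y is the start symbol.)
{ 'a' }

To compute FIRST(a Y), process the symbols left to right:
Symbol a is a terminal. Add 'a' and stop.
FIRST(a Y) = { 'a' }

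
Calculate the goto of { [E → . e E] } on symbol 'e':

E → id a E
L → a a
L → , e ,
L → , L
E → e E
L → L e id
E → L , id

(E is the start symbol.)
{ [E → . L , id], [E → . e E], [E → . id a E], [E → e . E], [L → . , L], [L → . , e ,], [L → . L e id], [L → . a a] }

GOTO(I, 'e') = CLOSURE({ [A → αX.β] : [A → α.Xβ] ∈ I, X = 'e' })

Items with dot before 'e', with the dot advanced:
  [E → . e E] → [E → e . E]
Closure of the advanced items:
  [E → e . E] has the dot before E: add [E → . id a E], [E → . e E], [E → . L , id]
  [E → . L , id] has the dot before L: add [L → . a a], [L → . , e ,], [L → . , L], [L → . L e id]

GOTO = { [E → . L , id], [E → . e E], [E → . id a E], [E → e . E], [L → . , L], [L → . , e ,], [L → . L e id], [L → . a a] }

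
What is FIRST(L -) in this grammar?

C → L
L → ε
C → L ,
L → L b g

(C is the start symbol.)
FIRST sets of the non-terminals involved (from the grammar, by fixed-point iteration):
  FIRST(L) = { 'b', ε }

To compute FIRST(L -), process the symbols left to right:
Symbol L is a non-terminal. Add FIRST(L) \ {ε} = { 'b' }
L is nullable (ε ∈ FIRST(L)), continue to the next symbol.
Symbol - is a terminal. Add '-' and stop.
FIRST(L -) = { '-', 'b' }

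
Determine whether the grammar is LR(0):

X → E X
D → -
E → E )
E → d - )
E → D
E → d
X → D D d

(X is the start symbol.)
No. Shift-reduce conflict between [E → D .] and [D → . -]

Augment with X' → X and build the canonical LR(0) collection (I0 = CLOSURE({[X' → . X]}), then GOTO on every symbol after a dot until no new states appear). It has 12 states:
  I0: { [D → . -], [E → . D], [E → . E )], [E → . d - )], [E → . d], [X → . D D d], [X → . E X], [X' → . X] }  — shift
  I1: { [D → - .] }  — reduce
  I2: { [D → . -], [E → D .], [X → D . D d] }  — shift, reduce
  I3: { [D → . -], [E → . D], [E → . E )], [E → . d - )], [E → . d], [E → E . )], [X → . D D d], [X → . E X], [X → E . X] }  — shift
  I4: { [X' → X .] }  — accept
  I5: { [E → d . - )], [E → d .] }  — shift, reduce
  I6: { [E → d - . )] }  — shift
  I7: { [E → d - ) .] }  — reduce
  I8: { [E → E ) .] }  — reduce
  I9: { [X → E X .] }  — reduce
  I10: { [X → D D . d] }  — shift
  I11: { [X → D D d .] }  — reduce

Conflict in state I2:
  Shift-reduce conflict between [E → D .] and [D → . -]
So the grammar is NOT LR(0).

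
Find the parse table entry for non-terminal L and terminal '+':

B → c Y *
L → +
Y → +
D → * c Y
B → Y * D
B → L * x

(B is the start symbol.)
To find M[L, '+'], we find productions for L where '+' is in the predict set (PREDICT(N → α) = (FIRST(α) \ {ε}) ∪ (FOLLOW(N) if α ⇒* ε)).

L → +: PREDICT = { '+' }
  '+' is in predict set, so this production goes in M[L, '+']

M[L, '+'] = L → +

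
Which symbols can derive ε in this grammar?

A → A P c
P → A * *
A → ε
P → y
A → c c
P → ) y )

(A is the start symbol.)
{ 'A' }

ε-productions: A → ε
So A is immediately nullable.
No further non-terminal can be added: every production for the remaining non-terminals contains a terminal or a non-nullable non-terminal.
Nullable = { 'A' }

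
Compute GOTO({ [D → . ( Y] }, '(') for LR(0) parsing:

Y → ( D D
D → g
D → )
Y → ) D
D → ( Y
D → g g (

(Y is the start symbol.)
{ [D → ( . Y], [Y → . ( D D], [Y → . ) D] }

GOTO(I, '(') = CLOSURE({ [A → αX.β] : [A → α.Xβ] ∈ I, X = '(' })

Items with dot before '(', with the dot advanced:
  [D → . ( Y] → [D → ( . Y]
Closure of the advanced items:
  [D → ( . Y] has the dot before Y: add [Y → . ( D D], [Y → . ) D]

GOTO = { [D → ( . Y], [Y → . ( D D], [Y → . ) D] }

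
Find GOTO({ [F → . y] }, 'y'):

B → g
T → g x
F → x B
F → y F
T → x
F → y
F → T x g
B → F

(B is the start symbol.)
{ [F → y .] }

GOTO(I, 'y') = CLOSURE({ [A → αX.β] : [A → α.Xβ] ∈ I, X = 'y' })

Items with dot before 'y', with the dot advanced:
  [F → . y] → [F → y .]
Closure adds nothing (no advanced item has the dot before a non-terminal).

GOTO = { [F → y .] }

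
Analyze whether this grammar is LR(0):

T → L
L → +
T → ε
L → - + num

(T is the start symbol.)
A grammar is LR(0) if no state in the canonical LR(0) collection has:
  - both a shift item (dot before a terminal) and a complete item (shift-reduce conflict), or
  - two or more complete items (reduce-reduce conflict; the accept item [T' → T .] counts as a complete item here).

Augment with T' → T and build the canonical LR(0) collection (I0 = CLOSURE({[T' → . T]}), then GOTO on every symbol after a dot until no new states appear). It has 7 states:
  I0: { [L → . +], [L → . - + num], [T → . L], [T → .], [T' → . T] }  — shift, reduce
  I1: { [L → + .] }  — reduce
  I2: { [L → - . + num] }  — shift
  I3: { [T → L .] }  — reduce
  I4: { [T' → T .] }  — accept
  I5: { [L → - + . num] }  — shift
  I6: { [L → - + num .] }  — reduce

Conflict in state I0:
  Shift-reduce conflict between [T → .] and [L → . +]
So the grammar is NOT LR(0).

Answer: No. Shift-reduce conflict between [T → .] and [L → . +]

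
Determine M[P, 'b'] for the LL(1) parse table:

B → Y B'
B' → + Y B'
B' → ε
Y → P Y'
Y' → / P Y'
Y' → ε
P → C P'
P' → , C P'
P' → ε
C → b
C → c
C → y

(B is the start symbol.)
P → C P'

To find M[P, 'b'], we find productions for P where 'b' is in the predict set (PREDICT(N → α) = (FIRST(α) \ {ε}) ∪ (FOLLOW(N) if α ⇒* ε)).

Relevant sets:
  FIRST(C) = { 'b', 'c', 'y' }

P → C P': PREDICT = { 'b', 'c', 'y' }
  'b' is in predict set, so this production goes in M[P, 'b']

M[P, 'b'] = P → C P'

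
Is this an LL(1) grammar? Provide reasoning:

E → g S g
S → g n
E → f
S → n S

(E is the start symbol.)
For E:
  PREDICT(E → g S g) = { 'g' }
  PREDICT(E → f) = { 'f' }
For S:
  PREDICT(S → g n) = { 'g' }
  PREDICT(S → n S) = { 'n' }

All predict sets are disjoint. The grammar IS LL(1).

Answer: Yes, the grammar is LL(1).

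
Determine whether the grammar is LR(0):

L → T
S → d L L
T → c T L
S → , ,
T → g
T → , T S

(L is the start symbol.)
A grammar is LR(0) if no state in the canonical LR(0) collection has:
  - both a shift item (dot before a terminal) and a complete item (shift-reduce conflict), or
  - two or more complete items (reduce-reduce conflict; the accept item [L' → L .] counts as a complete item here).

Augment with L' → L and build the canonical LR(0) collection (I0 = CLOSURE({[L' → . L]}), then GOTO on every symbol after a dot until no new states appear). It has 15 states:
  I0: { [L → . T], [L' → . L], [T → . , T S], [T → . c T L], [T → . g] }  — shift
  I1: { [T → , . T S], [T → . , T S], [T → . c T L], [T → . g] }  — shift
  I2: { [L' → L .] }  — accept
  I3: { [L → T .] }  — reduce
  I4: { [T → . , T S], [T → . c T L], [T → . g], [T → c . T L] }  — shift
  I5: { [T → g .] }  — reduce
  I6: { [L → . T], [T → . , T S], [T → . c T L], [T → . g], [T → c T . L] }  — shift
  I7: { [T → c T L .] }  — reduce
  I8: { [S → . , ,], [S → . d L L], [T → , T . S] }  — shift
  I9: { [S → , . ,] }  — shift
  I10: { [T → , T S .] }  — reduce
  I11: { [L → . T], [S → d . L L], [T → . , T S], [T → . c T L], [T → . g] }  — shift
  I12: { [L → . T], [S → d L . L], [T → . , T S], [T → . c T L], [T → . g] }  — shift
  I13: { [S → d L L .] }  — reduce
  I14: { [S → , , .] }  — reduce

Every state is either a pure shift/goto state or contains exactly one complete item and nothing to shift — no conflicts. The grammar is LR(0).

Answer: Yes, the grammar is LR(0)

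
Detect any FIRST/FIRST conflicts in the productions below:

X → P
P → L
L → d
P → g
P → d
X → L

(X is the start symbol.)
Yes. X → P / X → L on { 'd' }; P → L / P → d on { 'd' }

FIRST sets of the non-terminals at (or reachable through a nullable prefix from) the front of some alternative:
  FIRST(P) = { 'd', 'g' }
  FIRST(L) = { 'd' }

Productions for X:
  X → P: FIRST = { 'd', 'g' }
  X → L: FIRST = { 'd' }
Productions for P:
  P → L: FIRST = { 'd' }
  P → g: FIRST = { 'g' }
  P → d: FIRST = { 'd' }
L has only one production, so no FIRST/FIRST conflict is possible there.

Conflict for X: X → P and X → L
  Overlap: { 'd' }
Conflict for P: P → L and P → d
  Overlap: { 'd' }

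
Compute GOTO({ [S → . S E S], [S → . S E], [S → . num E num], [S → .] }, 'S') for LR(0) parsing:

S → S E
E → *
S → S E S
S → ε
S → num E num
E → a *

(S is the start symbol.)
{ [E → . *], [E → . a *], [S → S . E S], [S → S . E] }

GOTO(I, 'S') = CLOSURE({ [A → αX.β] : [A → α.Xβ] ∈ I, X = 'S' })

Items with dot before 'S', with the dot advanced:
  [S → . S E] → [S → S . E]
  [S → . S E S] → [S → S . E S]
Closure of the advanced items:
  [S → S . E] has the dot before E: add [E → . *], [E → . a *]

GOTO = { [E → . *], [E → . a *], [S → S . E S], [S → S . E] }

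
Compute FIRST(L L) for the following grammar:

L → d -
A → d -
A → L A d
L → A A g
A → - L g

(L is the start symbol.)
{ '-', 'd' }

FIRST sets of the non-terminals involved (from the grammar, by fixed-point iteration):
  FIRST(L) = { '-', 'd' }

To compute FIRST(L L), process the symbols left to right:
Symbol L is a non-terminal. Add FIRST(L) \ {ε} = { '-', 'd' }
L is not nullable (ε ∉ FIRST(L)), so stop here.
FIRST(L L) = { '-', 'd' }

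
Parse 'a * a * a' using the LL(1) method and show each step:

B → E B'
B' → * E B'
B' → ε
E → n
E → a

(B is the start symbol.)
LL(1) parsing maintains a stack (initially the start symbol over $) and the input. At each step: if the stack top is a terminal, match it against the current input token; if it is a non-terminal N, replace it with the RHS of M[N, lookahead] (the unique production whose predict set contains the lookahead).

Stack is shown with the top on the left.

Stack     Input        Action
-----------------------------
B $       a * a * a $  output B → E B'
E B' $    a * a * a $  output E → a
a B' $    a * a * a $  match 'a'
B' $      * a * a $    output B' → * E B'
* E B' $  * a * a $    match '*'
E B' $    a * a $      output E → a
a B' $    a * a $      match 'a'
B' $      * a $        output B' → * E B'
* E B' $  * a $        match '*'
E B' $    a $          output E → a
a B' $    a $          match 'a'
B' $      $            output B' → ε
$         $            accept

The string is accepted.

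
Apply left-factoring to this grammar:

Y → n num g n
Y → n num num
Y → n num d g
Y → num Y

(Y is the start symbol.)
Left-factoring transforms A → αβ₁ | αβ₂ into A → αA' and A' → β₁ | β₂
(α is the longest common prefix among the alternatives). Repeat until
no nonterminal has two alternatives with a common prefix.

Round 1: Y has alternatives sharing prefix 'n num'. Introduce Y': Y → n num Y'
  Add: Y' → g n
  Add: Y' → num
  Add: Y' → d g

No remaining common prefixes — done.

Resulting grammar:
Y → n num Y'
Y' → g n
Y' → num
Y' → d g
Y → num Y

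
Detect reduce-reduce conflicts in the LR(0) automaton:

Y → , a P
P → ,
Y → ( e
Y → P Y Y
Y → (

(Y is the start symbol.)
A reduce-reduce conflict occurs when an LR(0) state has two complete items [A → α .] and [B → β .] — both call for a reduction, and with no lookahead the parser cannot choose between them.

Augment with Y' → Y and build the canonical LR(0) collection (I0 = CLOSURE({[Y' → . Y]}), then GOTO on every symbol after a dot until no new states appear). It has 11 states:
  I0: { [P → . ,], [Y → . ( e], [Y → . (], [Y → . , a P], [Y → . P Y Y], [Y' → . Y] }  — shift
  I1: { [Y → ( . e], [Y → ( .] }  — shift, reduce
  I2: { [P → , .], [Y → , . a P] }  — shift, reduce
  I3: { [P → . ,], [Y → . ( e], [Y → . (], [Y → . , a P], [Y → . P Y Y], [Y → P . Y Y] }  — shift
  I4: { [Y' → Y .] }  — accept
  I5: { [P → . ,], [Y → . ( e], [Y → . (], [Y → . , a P], [Y → . P Y Y], [Y → P Y . Y] }  — shift
  I6: { [Y → P Y Y .] }  — reduce
  I7: { [P → . ,], [Y → , a . P] }  — shift
  I8: { [P → , .] }  — reduce
  I9: { [Y → , a P .] }  — reduce
  I10: { [Y → ( e .] }  — reduce

No state contains more than one complete item.

Answer: No reduce-reduce conflicts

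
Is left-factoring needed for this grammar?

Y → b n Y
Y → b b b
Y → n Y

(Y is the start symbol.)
Left-factoring is needed when two productions for the same non-terminal
share a common prefix on the right-hand side.

Productions for Y:
  Y → b n Y
  Y → b b b
  Y → n Y

Found common prefix 'b' in productions for Y

Answer: Yes, Y has productions with common prefix 'b'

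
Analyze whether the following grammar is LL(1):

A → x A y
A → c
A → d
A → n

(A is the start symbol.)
Yes, the grammar is LL(1).

For A:
  PREDICT(A → x A y) = { 'x' }
  PREDICT(A → c) = { 'c' }
  PREDICT(A → d) = { 'd' }
  PREDICT(A → n) = { 'n' }

All predict sets are disjoint. The grammar IS LL(1).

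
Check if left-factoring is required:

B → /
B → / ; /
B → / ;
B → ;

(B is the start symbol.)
Yes, B has productions with common prefix '/'

Left-factoring is needed when two productions for the same non-terminal
share a common prefix on the right-hand side.

Productions for B:
  B → /
  B → / ; /
  B → / ;
  B → ;

Found common prefix '/' in productions for B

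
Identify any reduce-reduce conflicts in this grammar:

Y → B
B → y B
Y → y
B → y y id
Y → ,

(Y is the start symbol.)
No reduce-reduce conflicts

A reduce-reduce conflict occurs when an LR(0) state has two complete items [A → α .] and [B → β .] — both call for a reduction, and with no lookahead the parser cannot choose between them.

Augment with Y' → Y and build the canonical LR(0) collection (I0 = CLOSURE({[Y' → . Y]}), then GOTO on every symbol after a dot until no new states appear). It has 8 states:
  I0: { [B → . y B], [B → . y y id], [Y → . ,], [Y → . B], [Y → . y], [Y' → . Y] }  — shift
  I1: { [Y → , .] }  — reduce
  I2: { [Y → B .] }  — reduce
  I3: { [Y' → Y .] }  — accept
  I4: { [B → . y B], [B → . y y id], [B → y . B], [B → y . y id], [Y → y .] }  — shift, reduce
  I5: { [B → y B .] }  — reduce
  I6: { [B → . y B], [B → . y y id], [B → y . B], [B → y . y id], [B → y y . id] }  — shift
  I7: { [B → y y id .] }  — reduce

No state contains more than one complete item.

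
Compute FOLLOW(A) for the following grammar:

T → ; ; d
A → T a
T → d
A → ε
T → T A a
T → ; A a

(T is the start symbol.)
{ 'a' }

To compute FOLLOW(A), find every occurrence of A on a right-hand side N → α A β: add FIRST(β) \ {ε}, and if β is empty or nullable also add FOLLOW(N). Iterate to a fixed point.

In T → T A a: A is followed by a, add FIRST(a) \ {ε} = { 'a' }
In T → ; A a: A is followed by a, add FIRST(a) \ {ε} = { 'a' }

Taking the union: FOLLOW(A) = { 'a' }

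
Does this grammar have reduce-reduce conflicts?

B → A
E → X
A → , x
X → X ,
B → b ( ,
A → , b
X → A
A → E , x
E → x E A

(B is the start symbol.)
A reduce-reduce conflict occurs when an LR(0) state has two complete items [A → α .] and [B → β .] — both call for a reduction, and with no lookahead the parser cannot choose between them.

Augment with B' → B and build the canonical LR(0) collection (I0 = CLOSURE({[B' → . B]}), then GOTO on every symbol after a dot until no new states appear). It has 20 states:
  I0: { [A → . , b], [A → . , x], [A → . E , x], [B → . A], [B → . b ( ,], [B' → . B], [E → . X], [E → . x E A], [X → . A], [X → . X ,] }  — shift
  I1: { [A → , . b], [A → , . x] }  — shift
  I2: { [B → A .], [X → A .] }  — 2 reduces
  I3: { [B' → B .] }  — accept
  I4: { [A → E . , x] }  — shift
  I5: { [E → X .], [X → X . ,] }  — shift, reduce
  I6: { [B → b . ( ,] }  — shift
  I7: { [A → . , b], [A → . , x], [A → . E , x], [E → . X], [E → . x E A], [E → x . E A], [X → . A], [X → . X ,] }  — shift
  I8: { [X → A .] }  — reduce
  I9: { [A → . , b], [A → . , x], [A → . E , x], [A → E . , x], [E → . X], [E → . x E A], [E → x E . A], [X → . A], [X → . X ,] }  — shift
  I10: { [A → , . b], [A → , . x], [A → E , . x] }  — shift
  I11: { [E → x E A .], [X → A .] }  — 2 reduces
  I12: { [A → , b .] }  — reduce
  I13: { [A → , x .], [A → E , x .] }  — 2 reduces
  I14: { [B → b ( . ,] }  — shift
  I15: { [B → b ( , .] }  — reduce
  I16: { [X → X , .] }  — reduce
  I17: { [A → E , . x] }  — shift
  I18: { [A → E , x .] }  — reduce
  I19: { [A → , x .] }  — reduce

I2 contains complete items [B → A .], [X → A .] — reduce-reduce conflict.
I11 contains complete items [E → x E A .], [X → A .] — reduce-reduce conflict.
I13 contains complete items [A → , x .], [A → E , x .] — reduce-reduce conflict.

Answer: Yes — I2: [B → A .] vs [X → A .]; I11: [E → x E A .] vs [X → A .]; I13: [A → , x .] vs [A → E , x .]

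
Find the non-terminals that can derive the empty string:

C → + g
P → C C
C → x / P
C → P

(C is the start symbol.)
None

A non-terminal is nullable if it can derive ε (the empty string): either it has an ε-production, or it has a production whose right-hand side consists entirely of nullable non-terminals.

There are no ε-productions, so no non-terminal can derive ε.
No non-terminals are nullable.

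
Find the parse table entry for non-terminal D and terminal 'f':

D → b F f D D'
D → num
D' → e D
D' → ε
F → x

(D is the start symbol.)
Empty (error entry)

To find M[D, 'f'], we find productions for D where 'f' is in the predict set (PREDICT(N → α) = (FIRST(α) \ {ε}) ∪ (FOLLOW(N) if α ⇒* ε)).

D → b F f D D': PREDICT = { 'b' }
D → num: PREDICT = { 'num' }

M[D, 'f'] is empty (no production applies)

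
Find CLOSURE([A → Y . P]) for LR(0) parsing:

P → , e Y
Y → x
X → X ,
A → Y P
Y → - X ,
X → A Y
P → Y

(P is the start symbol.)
Start with: [A → Y . P]
  [A → Y . P] has the dot before P: add [P → . , e Y], [P → . Y]
  [P → . Y] has the dot before Y: add [Y → . x], [Y → . - X ,]
No further items can be added.

CLOSURE = { [A → Y . P], [P → . , e Y], [P → . Y], [Y → . - X ,], [Y → . x] }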